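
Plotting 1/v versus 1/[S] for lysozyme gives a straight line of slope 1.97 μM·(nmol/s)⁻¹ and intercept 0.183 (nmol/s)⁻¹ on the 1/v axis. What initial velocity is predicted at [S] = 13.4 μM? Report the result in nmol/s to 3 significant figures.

3.03 nmol/s

The y-intercept is 1/Vmax, so Vmax = 1/0.183 = 5.46 nmol/s.
The slope is Km/Vmax, so Km = 1.97 × 5.46 = 10.8 μM.
Then v = 5.46 × 13.4/(10.8 + 13.4) = 3.03 nmol/s.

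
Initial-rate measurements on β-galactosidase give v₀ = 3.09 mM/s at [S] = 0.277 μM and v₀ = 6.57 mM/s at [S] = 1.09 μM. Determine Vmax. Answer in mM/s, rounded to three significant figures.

From v = Vmax[S]/(Km+[S]), each point gives Vmax = v(Km+[S])/[S].
Equating: 3.09(Km+0.277)/0.277 = 6.57(Km+1.09)/1.09.
11.16·Km + 3.09 = 6.028·Km + 6.57, so (11.16 − 6.028)·Km = 6.57 − 3.09.
Km = 3.480/5.128 = 0.679 μM; then Vmax = 3.09(0.679+0.277)/0.277 = 10.7 mM/s.

10.7 mM/s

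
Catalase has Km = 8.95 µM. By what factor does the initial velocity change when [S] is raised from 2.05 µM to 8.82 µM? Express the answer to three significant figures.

2.66

The fractional saturations are [S]/(Km+[S]) = 2.05/11.00 = 0.1864 and 8.82/17.77 = 0.4963.
v₂/v₁ is just their ratio: 0.4963/0.1864 = 2.66.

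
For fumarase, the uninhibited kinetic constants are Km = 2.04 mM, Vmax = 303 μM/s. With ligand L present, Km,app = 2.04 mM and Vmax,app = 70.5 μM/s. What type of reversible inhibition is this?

Vmax decreases (303 → 70.5 μM/s) while Km is unchanged — pure noncompetitive inhibition.

noncompetitive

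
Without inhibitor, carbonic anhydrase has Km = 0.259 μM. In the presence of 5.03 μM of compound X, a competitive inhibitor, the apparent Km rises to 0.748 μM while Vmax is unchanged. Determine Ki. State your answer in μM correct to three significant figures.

Competitive: Km,app = α·Km with α = 1 + [I]/Ki.
α = Km,app/Km = 0.748/0.259 = 2.888.
Since α = 1 + [I]/Ki, [I]/Ki = 2.888 − 1 = 1.888 and Ki = 5.03/1.888 = 2.66 μM.

2.66 μM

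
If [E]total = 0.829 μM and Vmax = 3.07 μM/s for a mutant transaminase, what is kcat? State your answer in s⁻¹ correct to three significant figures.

3.70 s⁻¹

kcat = Vmax/[E]total = 3.07 μM/s / 0.829 μM = 3.70 s⁻¹.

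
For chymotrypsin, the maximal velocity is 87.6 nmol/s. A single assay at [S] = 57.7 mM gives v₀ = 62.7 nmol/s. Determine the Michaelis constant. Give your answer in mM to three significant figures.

v/Vmax = 62.7/87.6 = 0.7158 = [S]/(Km+[S]).
So Km + [S] = [S]/0.7158 = 80.61 mM, giving Km = 80.61 − 57.7 = 22.9 mM.

22.9 mM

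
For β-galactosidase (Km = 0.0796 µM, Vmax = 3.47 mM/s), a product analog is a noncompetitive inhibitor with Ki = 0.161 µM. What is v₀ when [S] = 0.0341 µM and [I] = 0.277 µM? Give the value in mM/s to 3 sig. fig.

α = 1 + [I]/Ki = 1 + 0.277/0.161 = 2.720.
For a noncompetitive inhibitor, Vmax is reduced to Vmax/α while Km is unchanged: Km,app = 0.0796 µM, Vmax,app = 1.28 mM/s.
v = Vmax,app·[S]/(Km,app + [S]) = 1.28 × 0.0341/(0.0796 + 0.0341) = 0.383 mM/s.

0.383 mM/s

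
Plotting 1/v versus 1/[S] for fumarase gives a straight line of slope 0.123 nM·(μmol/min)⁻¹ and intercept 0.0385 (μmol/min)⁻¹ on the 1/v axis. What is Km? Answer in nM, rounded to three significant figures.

3.19 nM

y-intercept = 1/Vmax ⇒ Vmax = 26.0 μmol/min; slope = Km/Vmax ⇒ Km = slope × Vmax.
Km = 0.123 × 26.0 = 3.19 nM.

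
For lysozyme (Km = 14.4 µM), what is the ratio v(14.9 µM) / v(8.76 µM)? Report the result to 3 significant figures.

The fractional saturations are [S]/(Km+[S]) = 8.76/23.16 = 0.3782 and 14.9/29.30 = 0.5085.
v₂/v₁ is just their ratio: 0.5085/0.3782 = 1.34.

1.34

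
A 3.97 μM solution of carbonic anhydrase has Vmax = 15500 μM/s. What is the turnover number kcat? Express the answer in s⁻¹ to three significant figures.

3900 s⁻¹

kcat = Vmax/[E]total = 15500 μM/s / 3.97 μM = 3900 s⁻¹.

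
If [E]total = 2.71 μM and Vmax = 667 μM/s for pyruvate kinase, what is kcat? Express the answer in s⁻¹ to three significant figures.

kcat = Vmax/[E]total = 667 μM/s / 2.71 μM = 246 s⁻¹.

246 s⁻¹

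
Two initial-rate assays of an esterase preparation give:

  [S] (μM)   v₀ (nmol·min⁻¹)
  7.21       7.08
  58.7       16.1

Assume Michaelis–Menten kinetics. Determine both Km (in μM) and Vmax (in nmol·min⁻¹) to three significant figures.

Km = 12.7 μM; Vmax = 19.6 nmol·min⁻¹

In reciprocal form, 1/v = (Km/Vmax)·(1/[S]) + 1/Vmax. The two points give (1/[S], 1/v) = (0.1387, 0.1412) and (0.01704, 0.06211).
Slope = (0.1412 − 0.06211)/(0.1387 − 0.01704) = 0.6504; intercept = 0.1412 − 0.6504×0.1387 = 0.05103.
Vmax = 1/intercept = 19.6 nmol·min⁻¹; Km = slope × Vmax = 0.6504 × 19.6 = 12.7 μM.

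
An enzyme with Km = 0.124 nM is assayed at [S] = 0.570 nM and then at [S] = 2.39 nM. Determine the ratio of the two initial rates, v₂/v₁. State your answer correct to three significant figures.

1.16

The fractional saturations are [S]/(Km+[S]) = 0.570/0.6940 = 0.8213 and 2.39/2.514 = 0.9507.
v₂/v₁ is just their ratio: 0.9507/0.8213 = 1.16.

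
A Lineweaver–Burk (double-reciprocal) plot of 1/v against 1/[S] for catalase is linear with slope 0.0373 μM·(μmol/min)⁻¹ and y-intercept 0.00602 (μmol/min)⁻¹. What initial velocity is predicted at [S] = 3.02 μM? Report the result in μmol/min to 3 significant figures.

54.4 μmol/min

The y-intercept is 1/Vmax, so Vmax = 1/0.00602 = 166 μmol/min.
The slope is Km/Vmax, so Km = 0.0373 × 166 = 6.20 μM.
Then v = 166 × 3.02/(6.20 + 3.02) = 54.4 μmol/min.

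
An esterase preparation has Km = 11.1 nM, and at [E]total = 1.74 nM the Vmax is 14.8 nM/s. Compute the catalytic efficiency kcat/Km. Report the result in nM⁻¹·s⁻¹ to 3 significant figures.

kcat = Vmax/[E]total = 14.8/1.74 = 8.51 s⁻¹.
kcat/Km = 8.51/11.1 = 0.766 nM⁻¹·s⁻¹.

0.766 nM⁻¹·s⁻¹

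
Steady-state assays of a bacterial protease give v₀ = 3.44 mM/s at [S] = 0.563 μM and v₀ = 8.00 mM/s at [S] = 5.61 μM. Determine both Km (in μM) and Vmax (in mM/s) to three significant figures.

Km = 0.974 μM; Vmax = 9.39 mM/s

From v = Vmax[S]/(Km+[S]), each point gives Vmax = v(Km+[S])/[S].
Equating: 3.44(Km+0.563)/0.563 = 8.00(Km+5.61)/5.61.
6.110·Km + 3.44 = 1.426·Km + 8.00, so (6.110 − 1.426)·Km = 8.00 − 3.44.
Km = 4.560/4.684 = 0.974 μM; then Vmax = 3.44(0.974+0.563)/0.563 = 9.39 mM/s.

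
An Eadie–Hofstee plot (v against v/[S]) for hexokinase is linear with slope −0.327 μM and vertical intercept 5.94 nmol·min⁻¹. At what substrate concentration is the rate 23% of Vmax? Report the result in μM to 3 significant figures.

The Eadie–Hofstee slope gives Km = 0.327 μM (slope = −Km).
v/Vmax = [S]/(Km+[S]) = 0.23 ⇒ [S] = Km·0.23/(1−0.23) = 0.327 × 0.2987 = 0.0977 μM.

0.0977 μM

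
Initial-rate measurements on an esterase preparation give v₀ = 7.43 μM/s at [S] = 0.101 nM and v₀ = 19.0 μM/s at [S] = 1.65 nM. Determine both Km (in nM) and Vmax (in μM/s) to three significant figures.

From v = Vmax[S]/(Km+[S]), each point gives Vmax = v(Km+[S])/[S].
Equating: 7.43(Km+0.101)/0.101 = 19.0(Km+1.65)/1.65.
73.56·Km + 7.43 = 11.52·Km + 19.0, so (73.56 − 11.52)·Km = 19.0 − 7.43.
Km = 11.57/62.05 = 0.186 nM; then Vmax = 7.43(0.186+0.101)/0.101 = 21.1 μM/s.

Km = 0.186 nM; Vmax = 21.1 μM/s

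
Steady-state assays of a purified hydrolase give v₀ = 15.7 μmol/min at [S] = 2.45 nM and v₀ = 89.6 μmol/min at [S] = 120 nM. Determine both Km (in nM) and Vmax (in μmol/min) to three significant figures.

From v = Vmax[S]/(Km+[S]), each point gives Vmax = v(Km+[S])/[S].
Equating: 15.7(Km+2.45)/2.45 = 89.6(Km+120)/120.
6.408·Km + 15.7 = 0.7467·Km + 89.6, so (6.408 − 0.7467)·Km = 89.6 − 15.7.
Km = 73.90/5.661 = 13.1 nM; then Vmax = 15.7(13.1+2.45)/2.45 = 99.3 μmol/min.

Km = 13.1 nM; Vmax = 99.3 μmol/min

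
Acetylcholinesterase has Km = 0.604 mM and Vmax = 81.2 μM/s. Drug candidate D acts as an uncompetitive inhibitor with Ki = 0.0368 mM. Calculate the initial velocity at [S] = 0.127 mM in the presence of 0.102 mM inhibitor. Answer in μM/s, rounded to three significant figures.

9.52 μM/s

α = 1 + [I]/Ki = 1 + 0.102/0.0368 = 3.772.
For an uncompetitive inhibitor, both parameters are divided by α, giving Vmax/α and Km/α: Km,app = 0.160 mM, Vmax,app = 21.5 μM/s.
v = Vmax,app·[S]/(Km,app + [S]) = 21.5 × 0.127/(0.160 + 0.127) = 9.52 μM/s.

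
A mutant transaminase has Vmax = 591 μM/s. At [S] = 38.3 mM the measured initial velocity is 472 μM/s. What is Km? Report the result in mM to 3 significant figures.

From v = Vmax[S]/(Km+[S]), Km = [S](Vmax − v)/v.
Km = 38.3 × (591 − 472) / 472 = 4558/472 = 9.66 mM.

9.66 mM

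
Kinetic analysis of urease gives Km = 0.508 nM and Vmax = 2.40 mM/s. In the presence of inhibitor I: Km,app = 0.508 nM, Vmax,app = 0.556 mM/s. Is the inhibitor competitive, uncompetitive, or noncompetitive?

noncompetitive

Vmax decreases (2.40 → 0.556 mM/s) while Km is unchanged — pure noncompetitive inhibition.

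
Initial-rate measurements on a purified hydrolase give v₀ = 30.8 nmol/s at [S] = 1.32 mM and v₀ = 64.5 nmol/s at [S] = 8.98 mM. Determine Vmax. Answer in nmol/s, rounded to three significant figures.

79.5 nmol/s

From v = Vmax[S]/(Km+[S]), each point gives Vmax = v(Km+[S])/[S].
Equating: 30.8(Km+1.32)/1.32 = 64.5(Km+8.98)/8.98.
23.33·Km + 30.8 = 7.183·Km + 64.5, so (23.33 − 7.183)·Km = 64.5 − 30.8.
Km = 33.70/16.15 = 2.09 mM; then Vmax = 30.8(2.09+1.32)/1.32 = 79.5 nmol/s.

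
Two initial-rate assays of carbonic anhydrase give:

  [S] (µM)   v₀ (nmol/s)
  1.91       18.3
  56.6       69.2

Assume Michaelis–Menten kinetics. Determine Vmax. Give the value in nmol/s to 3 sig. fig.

76.6 nmol/s

In reciprocal form, 1/v = (Km/Vmax)·(1/[S]) + 1/Vmax. The two points give (1/[S], 1/v) = (0.5236, 0.05464) and (0.01767, 0.01445).
Slope = (0.05464 − 0.01445)/(0.5236 − 0.01767) = 0.07945; intercept = 0.05464 − 0.07945×0.5236 = 0.01305.
Vmax = 1/intercept = 76.6 nmol/s; Km = slope × Vmax = 0.07945 × 76.6 = 6.09 µM.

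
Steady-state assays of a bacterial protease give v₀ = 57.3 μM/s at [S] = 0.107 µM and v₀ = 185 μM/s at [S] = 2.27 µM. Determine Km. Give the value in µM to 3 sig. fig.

0.281 µM

In reciprocal form, 1/v = (Km/Vmax)·(1/[S]) + 1/Vmax. The two points give (1/[S], 1/v) = (9.346, 0.01745) and (0.4405, 0.005405).
Slope = (0.01745 − 0.005405)/(9.346 − 0.4405) = 0.001353; intercept = 0.01745 − 0.001353×9.346 = 0.004809.
Vmax = 1/intercept = 208 μM/s; Km = slope × Vmax = 0.001353 × 208 = 0.281 µM.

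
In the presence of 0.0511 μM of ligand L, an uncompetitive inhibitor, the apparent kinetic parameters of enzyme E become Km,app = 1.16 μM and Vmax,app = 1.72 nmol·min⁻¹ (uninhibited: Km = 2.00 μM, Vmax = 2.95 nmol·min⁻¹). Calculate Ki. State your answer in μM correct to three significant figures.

0.0715 μM

Uncompetitive: Vmax,app = Vmax/α (and Km,app = Km/α) with α = 1 + [I]/Ki.
α = Vmax/Vmax,app = 2.95/1.72 = 1.715.
Since α = 1 + [I]/Ki, [I]/Ki = 1.715 − 1 = 0.7151 and Ki = 0.0511/0.7151 = 0.0715 μM.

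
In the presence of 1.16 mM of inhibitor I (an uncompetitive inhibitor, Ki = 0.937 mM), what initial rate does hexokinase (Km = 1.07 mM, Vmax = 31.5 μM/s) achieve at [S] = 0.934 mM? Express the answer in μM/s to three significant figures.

9.31 μM/s

With α = 1 + [I]/Ki = 1 + 1.16/0.937 = 2.238, the uncompetitive rate law is v = (Vmax/α)·[S] / (Km/α + [S]).
v = (31.5/2.238)×0.934 / (1.07/2.238 + 0.934) = 13.15/1.412 = 9.31 μM/s.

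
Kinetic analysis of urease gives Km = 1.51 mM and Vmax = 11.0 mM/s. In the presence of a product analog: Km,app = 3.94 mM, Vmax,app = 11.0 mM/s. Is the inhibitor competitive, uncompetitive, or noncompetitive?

competitive

Km increases (1.51 → 3.94 mM) while Vmax is unchanged — the hallmark of competitive inhibition.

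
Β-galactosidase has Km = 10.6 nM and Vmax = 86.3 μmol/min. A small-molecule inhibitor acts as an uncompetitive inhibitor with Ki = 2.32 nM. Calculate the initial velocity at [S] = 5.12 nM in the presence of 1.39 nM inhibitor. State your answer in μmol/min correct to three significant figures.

With α = 1 + [I]/Ki = 1 + 1.39/2.32 = 1.599, the uncompetitive rate law is v = (Vmax/α)·[S] / (Km/α + [S]).
v = (86.3/1.599)×5.12 / (10.6/1.599 + 5.12) = 276.3/11.75 = 23.5 μmol/min.

23.5 μmol/min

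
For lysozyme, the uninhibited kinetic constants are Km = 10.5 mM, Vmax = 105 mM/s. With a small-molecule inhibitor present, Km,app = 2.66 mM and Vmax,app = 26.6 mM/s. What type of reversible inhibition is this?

uncompetitive

Both Km and Vmax decrease by the same factor (~3.94-fold) — characteristic of uncompetitive inhibition.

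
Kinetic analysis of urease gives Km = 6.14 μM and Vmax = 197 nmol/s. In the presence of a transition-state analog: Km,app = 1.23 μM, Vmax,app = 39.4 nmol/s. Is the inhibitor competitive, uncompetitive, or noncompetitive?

uncompetitive

Both Km and Vmax decrease by the same factor (~5.00-fold) — characteristic of uncompetitive inhibition.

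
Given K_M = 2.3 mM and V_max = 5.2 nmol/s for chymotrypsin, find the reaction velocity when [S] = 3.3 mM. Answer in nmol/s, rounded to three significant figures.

3.06 nmol/s

[S]/(Km+[S]) = 3.3/5.600 = 0.5893, the fractional saturation.
v = 0.5893 × Vmax = 0.5893 × 5.2 = 3.06 nmol/s.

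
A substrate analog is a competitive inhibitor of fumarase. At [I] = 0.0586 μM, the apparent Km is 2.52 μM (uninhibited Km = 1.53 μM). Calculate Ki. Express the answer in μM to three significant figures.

Competitive: Km,app = α·Km with α = 1 + [I]/Ki.
α = Km,app/Km = 2.52/1.53 = 1.647.
Ki = [I]/(α − 1) = 0.0586/0.6471 = 0.0906 μM.

0.0906 μM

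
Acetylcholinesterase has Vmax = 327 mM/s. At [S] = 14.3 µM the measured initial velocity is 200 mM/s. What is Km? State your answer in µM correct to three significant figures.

9.08 µM

v/Vmax = 200/327 = 0.6116 = [S]/(Km+[S]).
So Km + [S] = [S]/0.6116 = 23.38 µM, giving Km = 23.38 − 14.3 = 9.08 µM.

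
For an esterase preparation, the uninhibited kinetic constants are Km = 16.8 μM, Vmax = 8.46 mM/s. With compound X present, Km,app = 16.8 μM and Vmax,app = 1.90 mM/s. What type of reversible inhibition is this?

noncompetitive

Vmax decreases (8.46 → 1.90 mM/s) while Km is unchanged — pure noncompetitive inhibition.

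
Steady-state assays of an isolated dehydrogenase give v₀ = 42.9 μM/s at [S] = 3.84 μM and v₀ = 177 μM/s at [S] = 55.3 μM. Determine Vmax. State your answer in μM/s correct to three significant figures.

231 μM/s

From v = Vmax[S]/(Km+[S]), each point gives Vmax = v(Km+[S])/[S].
Equating: 42.9(Km+3.84)/3.84 = 177(Km+55.3)/55.3.
11.17·Km + 42.9 = 3.201·Km + 177, so (11.17 − 3.201)·Km = 177 − 42.9.
Km = 134.1/7.971 = 16.8 μM; then Vmax = 42.9(16.8+3.84)/3.84 = 231 μM/s.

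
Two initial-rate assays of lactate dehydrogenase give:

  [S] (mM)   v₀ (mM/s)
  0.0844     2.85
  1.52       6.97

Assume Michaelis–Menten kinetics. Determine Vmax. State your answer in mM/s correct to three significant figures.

In reciprocal form, 1/v = (Km/Vmax)·(1/[S]) + 1/Vmax. The two points give (1/[S], 1/v) = (11.85, 0.3509) and (0.6579, 0.1435).
Slope = (0.3509 − 0.1435)/(11.85 − 0.6579) = 0.01853; intercept = 0.3509 − 0.01853×11.85 = 0.1313.
Vmax = 1/intercept = 7.62 mM/s; Km = slope × Vmax = 0.01853 × 7.62 = 0.141 mM.

7.62 mM/s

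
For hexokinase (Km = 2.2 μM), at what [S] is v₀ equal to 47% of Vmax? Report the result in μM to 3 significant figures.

1.95 μM

v/Vmax = [S]/(Km+[S]) = 0.47, so [S] = Km·0.47/(1 − 0.47) = 2.2 × 0.8868.
[S] = 1.95 μM.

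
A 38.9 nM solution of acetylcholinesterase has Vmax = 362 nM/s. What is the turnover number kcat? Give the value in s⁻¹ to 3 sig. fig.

9.31 s⁻¹

kcat = Vmax/[E]total = 362 nM/s / 38.9 nM = 9.31 s⁻¹.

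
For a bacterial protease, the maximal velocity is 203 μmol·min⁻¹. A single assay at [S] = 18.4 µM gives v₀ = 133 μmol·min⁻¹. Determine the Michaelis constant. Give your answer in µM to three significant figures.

v/Vmax = 133/203 = 0.6552 = [S]/(Km+[S]).
So Km + [S] = [S]/0.6552 = 28.08 µM, giving Km = 28.08 − 18.4 = 9.68 µM.

9.68 µM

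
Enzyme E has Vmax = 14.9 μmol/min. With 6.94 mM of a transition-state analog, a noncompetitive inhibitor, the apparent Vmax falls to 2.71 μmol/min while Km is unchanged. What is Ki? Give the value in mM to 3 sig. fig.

Noncompetitive: Vmax,app = Vmax/α with α = 1 + [I]/Ki.
α = Vmax/Vmax,app = 14.9/2.71 = 5.498.
Ki = [I]/(α − 1) = 6.94/4.498 = 1.54 mM.

1.54 mM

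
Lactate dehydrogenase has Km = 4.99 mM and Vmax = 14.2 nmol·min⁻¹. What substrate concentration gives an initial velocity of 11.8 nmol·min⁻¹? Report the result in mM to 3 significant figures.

The required fractional saturation is v/Vmax = 11.8/14.2 = 0.8310.
Then [S]/(Km+[S]) = 0.8310 ⇒ [S] = 4.99 × 0.8310/(1 − 0.8310) = 24.5 mM.

24.5 mM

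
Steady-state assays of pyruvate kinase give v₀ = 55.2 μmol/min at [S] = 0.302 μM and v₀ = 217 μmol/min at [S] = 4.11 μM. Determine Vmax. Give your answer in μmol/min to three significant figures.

283 μmol/min

In reciprocal form, 1/v = (Km/Vmax)·(1/[S]) + 1/Vmax. The two points give (1/[S], 1/v) = (3.311, 0.01812) and (0.2433, 0.004608).
Slope = (0.01812 − 0.004608)/(3.311 − 0.2433) = 0.004403; intercept = 0.01812 − 0.004403×3.311 = 0.003537.
Vmax = 1/intercept = 283 μmol/min; Km = slope × Vmax = 0.004403 × 283 = 1.24 μM.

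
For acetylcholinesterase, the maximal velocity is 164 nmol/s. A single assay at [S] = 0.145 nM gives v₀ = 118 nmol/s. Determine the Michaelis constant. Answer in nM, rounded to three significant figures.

0.0565 nM

v/Vmax = 118/164 = 0.7195 = [S]/(Km+[S]).
So Km + [S] = [S]/0.7195 = 0.2015 nM, giving Km = 0.2015 − 0.145 = 0.0565 nM.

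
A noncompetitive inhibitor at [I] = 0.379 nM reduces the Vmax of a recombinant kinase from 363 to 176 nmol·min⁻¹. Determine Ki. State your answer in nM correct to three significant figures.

Noncompetitive: Vmax,app = Vmax/α with α = 1 + [I]/Ki.
α = Vmax/Vmax,app = 363/176 = 2.062.
Since α = 1 + [I]/Ki, [I]/Ki = 2.062 − 1 = 1.062 and Ki = 0.379/1.062 = 0.357 nM.

0.357 nM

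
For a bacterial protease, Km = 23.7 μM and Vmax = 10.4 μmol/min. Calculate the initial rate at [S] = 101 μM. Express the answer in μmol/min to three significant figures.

v = Vmax·[S]/(Km + [S]) = 10.4 × 101 / (23.7 + 101)
  = 1050 / 124.7 = 8.42 μmol/min.

8.42 μmol/min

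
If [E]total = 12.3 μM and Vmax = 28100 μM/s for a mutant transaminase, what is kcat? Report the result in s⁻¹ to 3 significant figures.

kcat = Vmax/[E]total = 28100 μM/s / 12.3 μM = 2280 s⁻¹.

2280 s⁻¹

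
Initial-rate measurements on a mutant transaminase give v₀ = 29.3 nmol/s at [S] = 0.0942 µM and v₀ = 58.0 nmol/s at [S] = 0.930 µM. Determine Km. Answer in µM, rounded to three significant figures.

0.115 µM

From v = Vmax[S]/(Km+[S]), each point gives Vmax = v(Km+[S])/[S].
Equating: 29.3(Km+0.0942)/0.0942 = 58.0(Km+0.930)/0.930.
311.0·Km + 29.3 = 62.37·Km + 58.0, so (311.0 − 62.37)·Km = 58.0 − 29.3.
Km = 28.70/248.7 = 0.115 µM; then Vmax = 29.3(0.115+0.0942)/0.0942 = 65.2 nmol/s.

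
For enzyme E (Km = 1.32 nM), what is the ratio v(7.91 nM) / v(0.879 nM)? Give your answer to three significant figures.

Since Vmax cancels, v₂/v₁ = [S]₂(Km+[S]₁) / [S]₁(Km+[S]₂).
= 7.91×(1.32+0.879) / (0.879×(1.32+7.91)) = 17.39/8.113 = 2.14.

2.14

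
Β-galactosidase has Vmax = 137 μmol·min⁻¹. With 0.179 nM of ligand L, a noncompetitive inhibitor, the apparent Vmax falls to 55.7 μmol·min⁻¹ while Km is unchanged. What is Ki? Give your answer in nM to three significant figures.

0.123 nM

Noncompetitive: Vmax,app = Vmax/α with α = 1 + [I]/Ki.
α = Vmax/Vmax,app = 137/55.7 = 2.460.
Ki = [I]/(α − 1) = 0.179/1.460 = 0.123 nM.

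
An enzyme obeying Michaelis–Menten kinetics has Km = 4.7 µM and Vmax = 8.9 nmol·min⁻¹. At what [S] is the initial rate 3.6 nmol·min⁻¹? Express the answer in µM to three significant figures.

3.19 µM

The required fractional saturation is v/Vmax = 3.6/8.9 = 0.4045.
Then [S]/(Km+[S]) = 0.4045 ⇒ [S] = 4.7 × 0.4045/(1 − 0.4045) = 3.19 µM.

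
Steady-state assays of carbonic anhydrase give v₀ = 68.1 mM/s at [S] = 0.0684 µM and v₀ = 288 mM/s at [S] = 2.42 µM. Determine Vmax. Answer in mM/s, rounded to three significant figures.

In reciprocal form, 1/v = (Km/Vmax)·(1/[S]) + 1/Vmax. The two points give (1/[S], 1/v) = (14.62, 0.01468) and (0.4132, 0.003472).
Slope = (0.01468 − 0.003472)/(14.62 − 0.4132) = 0.0007892; intercept = 0.01468 − 0.0007892×14.62 = 0.003146.
Vmax = 1/intercept = 318 mM/s; Km = slope × Vmax = 0.0007892 × 318 = 0.251 µM.

318 mM/s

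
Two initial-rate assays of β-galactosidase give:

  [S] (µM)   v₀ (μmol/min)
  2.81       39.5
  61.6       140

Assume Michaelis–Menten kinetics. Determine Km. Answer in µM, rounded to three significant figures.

In reciprocal form, 1/v = (Km/Vmax)·(1/[S]) + 1/Vmax. The two points give (1/[S], 1/v) = (0.3559, 0.02532) and (0.01623, 0.007143).
Slope = (0.02532 − 0.007143)/(0.3559 − 0.01623) = 0.05351; intercept = 0.02532 − 0.05351×0.3559 = 0.006274.
Vmax = 1/intercept = 159 μmol/min; Km = slope × Vmax = 0.05351 × 159 = 8.53 µM.

8.53 µM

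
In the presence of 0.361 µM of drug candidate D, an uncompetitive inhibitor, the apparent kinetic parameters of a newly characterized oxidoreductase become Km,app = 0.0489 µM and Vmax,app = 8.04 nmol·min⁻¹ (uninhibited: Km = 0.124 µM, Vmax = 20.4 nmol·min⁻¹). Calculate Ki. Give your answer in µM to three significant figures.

0.235 µM

Uncompetitive: Vmax,app = Vmax/α (and Km,app = Km/α) with α = 1 + [I]/Ki.
α = Vmax/Vmax,app = 20.4/8.04 = 2.537.
Since α = 1 + [I]/Ki, [I]/Ki = 2.537 − 1 = 1.537 and Ki = 0.361/1.537 = 0.235 µM.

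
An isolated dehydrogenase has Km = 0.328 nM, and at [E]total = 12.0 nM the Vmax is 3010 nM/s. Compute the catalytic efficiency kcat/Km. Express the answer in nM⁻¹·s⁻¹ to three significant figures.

765 nM⁻¹·s⁻¹

kcat = Vmax/[E]total = 3010/12.0 = 251 s⁻¹.
kcat/Km = 251/0.328 = 765 nM⁻¹·s⁻¹.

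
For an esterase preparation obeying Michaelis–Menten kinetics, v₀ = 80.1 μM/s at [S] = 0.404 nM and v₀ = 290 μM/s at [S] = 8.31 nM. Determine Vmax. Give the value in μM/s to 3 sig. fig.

335 μM/s

In reciprocal form, 1/v = (Km/Vmax)·(1/[S]) + 1/Vmax. The two points give (1/[S], 1/v) = (2.475, 0.01248) and (0.1203, 0.003448).
Slope = (0.01248 − 0.003448)/(2.475 − 0.1203) = 0.003837; intercept = 0.01248 − 0.003837×2.475 = 0.002987.
Vmax = 1/intercept = 335 μM/s; Km = slope × Vmax = 0.003837 × 335 = 1.28 nM.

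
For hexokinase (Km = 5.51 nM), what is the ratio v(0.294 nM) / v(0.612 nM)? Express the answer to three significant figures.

The fractional saturations are [S]/(Km+[S]) = 0.612/6.122 = 0.09997 and 0.294/5.804 = 0.05065.
v₂/v₁ is just their ratio: 0.05065/0.09997 = 0.507.

0.507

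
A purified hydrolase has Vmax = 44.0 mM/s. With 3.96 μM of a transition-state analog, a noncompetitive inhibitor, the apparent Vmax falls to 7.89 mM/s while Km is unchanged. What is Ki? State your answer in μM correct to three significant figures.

0.865 μM

Noncompetitive: Vmax,app = Vmax/α with α = 1 + [I]/Ki.
α = Vmax/Vmax,app = 44.0/7.89 = 5.577.
Since α = 1 + [I]/Ki, [I]/Ki = 5.577 − 1 = 4.577 and Ki = 3.96/4.577 = 0.865 μM.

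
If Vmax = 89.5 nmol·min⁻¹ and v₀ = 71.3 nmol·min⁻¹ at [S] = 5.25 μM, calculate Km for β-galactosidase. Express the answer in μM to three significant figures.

v/Vmax = 71.3/89.5 = 0.7966 = [S]/(Km+[S]).
So Km + [S] = [S]/0.7966 = 6.590 μM, giving Km = 6.590 − 5.25 = 1.34 μM.

1.34 μM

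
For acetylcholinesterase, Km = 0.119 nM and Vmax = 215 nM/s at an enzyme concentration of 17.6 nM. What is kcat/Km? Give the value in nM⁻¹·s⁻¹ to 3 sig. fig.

kcat = Vmax/[E]total = 215/17.6 = 12.2 s⁻¹.
kcat/Km = 12.2/0.119 = 103 nM⁻¹·s⁻¹.

103 nM⁻¹·s⁻¹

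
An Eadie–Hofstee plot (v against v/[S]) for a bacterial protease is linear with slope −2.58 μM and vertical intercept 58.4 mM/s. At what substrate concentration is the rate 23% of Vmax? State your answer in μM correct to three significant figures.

The Eadie–Hofstee slope gives Km = 2.58 μM (slope = −Km).
v/Vmax = [S]/(Km+[S]) = 0.23 ⇒ [S] = Km·0.23/(1−0.23) = 2.58 × 0.2987 = 0.771 μM.

0.771 μM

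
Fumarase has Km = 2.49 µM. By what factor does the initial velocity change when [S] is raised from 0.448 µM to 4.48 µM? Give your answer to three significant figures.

4.22

The fractional saturations are [S]/(Km+[S]) = 0.448/2.938 = 0.1525 and 4.48/6.970 = 0.6428.
v₂/v₁ is just their ratio: 0.6428/0.1525 = 4.22.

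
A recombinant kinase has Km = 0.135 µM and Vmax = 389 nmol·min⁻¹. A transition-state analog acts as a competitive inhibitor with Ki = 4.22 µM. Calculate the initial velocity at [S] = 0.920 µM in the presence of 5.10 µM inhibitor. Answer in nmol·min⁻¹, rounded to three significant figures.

α = 1 + [I]/Ki = 1 + 5.10/4.22 = 2.209.
For a competitive inhibitor, Vmax is unchanged and the apparent Km becomes α·Km: Km,app = 0.298 µM, Vmax,app = 389 nmol·min⁻¹.
v = Vmax,app·[S]/(Km,app + [S]) = 389 × 0.920/(0.298 + 0.920) = 294 nmol·min⁻¹.

294 nmol·min⁻¹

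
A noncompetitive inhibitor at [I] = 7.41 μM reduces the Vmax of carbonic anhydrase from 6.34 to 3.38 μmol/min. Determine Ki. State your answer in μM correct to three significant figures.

8.46 μM

Noncompetitive: Vmax,app = Vmax/α with α = 1 + [I]/Ki.
α = Vmax/Vmax,app = 6.34/3.38 = 1.876.
Since α = 1 + [I]/Ki, [I]/Ki = 1.876 − 1 = 0.8757 and Ki = 7.41/0.8757 = 8.46 μM.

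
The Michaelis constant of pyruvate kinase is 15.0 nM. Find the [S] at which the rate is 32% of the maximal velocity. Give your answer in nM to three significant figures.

v/Vmax = [S]/(Km+[S]) = 0.32, so [S] = Km·0.32/(1 − 0.32) = 15.0 × 0.4706.
[S] = 7.06 nM.

7.06 nM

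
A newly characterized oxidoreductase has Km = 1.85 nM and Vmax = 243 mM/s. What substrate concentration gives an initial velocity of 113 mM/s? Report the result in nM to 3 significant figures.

Rearranging v = Vmax[S]/(Km+[S]) gives [S] = Km·v/(Vmax − v).
[S] = 1.85 × 113 / (243 − 113) = 209.0/130.0 = 1.61 nM.

1.61 nM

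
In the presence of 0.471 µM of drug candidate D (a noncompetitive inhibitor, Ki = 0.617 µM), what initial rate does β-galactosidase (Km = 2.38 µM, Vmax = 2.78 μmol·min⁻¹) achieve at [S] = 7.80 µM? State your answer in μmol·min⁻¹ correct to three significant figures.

1.21 μmol·min⁻¹

α = 1 + [I]/Ki = 1 + 0.471/0.617 = 1.763.
For a noncompetitive inhibitor, Vmax is reduced to Vmax/α while Km is unchanged: Km,app = 2.38 µM, Vmax,app = 1.58 μmol·min⁻¹.
v = Vmax,app·[S]/(Km,app + [S]) = 1.58 × 7.80/(2.38 + 7.80) = 1.21 μmol·min⁻¹.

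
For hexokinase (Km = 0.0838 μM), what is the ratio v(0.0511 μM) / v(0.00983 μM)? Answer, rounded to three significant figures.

The fractional saturations are [S]/(Km+[S]) = 0.00983/0.09363 = 0.1050 and 0.0511/0.1349 = 0.3788.
v₂/v₁ is just their ratio: 0.3788/0.1050 = 3.61.

3.61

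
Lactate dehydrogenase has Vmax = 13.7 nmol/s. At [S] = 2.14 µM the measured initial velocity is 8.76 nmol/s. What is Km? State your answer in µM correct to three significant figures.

v/Vmax = 8.76/13.7 = 0.6394 = [S]/(Km+[S]).
So Km + [S] = [S]/0.6394 = 3.347 µM, giving Km = 3.347 − 2.14 = 1.21 µM.

1.21 µM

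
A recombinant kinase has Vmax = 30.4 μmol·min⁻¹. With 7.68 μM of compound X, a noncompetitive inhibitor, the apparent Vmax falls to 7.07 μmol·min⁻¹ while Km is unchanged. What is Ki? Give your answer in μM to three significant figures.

Noncompetitive: Vmax,app = Vmax/α with α = 1 + [I]/Ki.
α = Vmax/Vmax,app = 30.4/7.07 = 4.300.
Ki = [I]/(α − 1) = 7.68/3.300 = 2.33 μM.

2.33 μM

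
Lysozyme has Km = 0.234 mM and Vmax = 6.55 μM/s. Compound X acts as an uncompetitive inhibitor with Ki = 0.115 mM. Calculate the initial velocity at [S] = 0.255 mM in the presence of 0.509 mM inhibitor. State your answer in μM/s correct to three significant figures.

With α = 1 + [I]/Ki = 1 + 0.509/0.115 = 5.426, the uncompetitive rate law is v = (Vmax/α)·[S] / (Km/α + [S]).
v = (6.55/5.426)×0.255 / (0.234/5.426 + 0.255) = 0.3078/0.2981 = 1.03 μM/s.

1.03 μM/s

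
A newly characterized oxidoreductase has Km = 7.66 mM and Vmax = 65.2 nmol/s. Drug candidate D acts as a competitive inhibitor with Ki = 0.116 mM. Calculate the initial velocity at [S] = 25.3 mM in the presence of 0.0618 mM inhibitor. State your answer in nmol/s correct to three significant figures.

α = 1 + [I]/Ki = 1 + 0.0618/0.116 = 1.533.
For a competitive inhibitor, Vmax is unchanged and the apparent Km becomes α·Km: Km,app = 11.7 mM, Vmax,app = 65.2 nmol/s.
v = Vmax,app·[S]/(Km,app + [S]) = 65.2 × 25.3/(11.7 + 25.3) = 44.5 nmol/s.

44.5 nmol/s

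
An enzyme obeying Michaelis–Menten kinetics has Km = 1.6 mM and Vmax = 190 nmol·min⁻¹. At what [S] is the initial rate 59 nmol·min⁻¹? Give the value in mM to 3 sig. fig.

0.721 mM

Rearranging v = Vmax[S]/(Km+[S]) gives [S] = Km·v/(Vmax − v).
[S] = 1.6 × 59 / (190 − 59) = 94.40/131.0 = 0.721 mM.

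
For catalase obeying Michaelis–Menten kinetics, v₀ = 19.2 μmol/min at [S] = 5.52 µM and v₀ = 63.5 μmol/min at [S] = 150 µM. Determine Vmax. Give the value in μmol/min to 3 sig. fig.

In reciprocal form, 1/v = (Km/Vmax)·(1/[S]) + 1/Vmax. The two points give (1/[S], 1/v) = (0.1812, 0.05208) and (0.006667, 0.01575).
Slope = (0.05208 − 0.01575)/(0.1812 − 0.006667) = 0.2082; intercept = 0.05208 − 0.2082×0.1812 = 0.01436.
Vmax = 1/intercept = 69.6 μmol/min; Km = slope × Vmax = 0.2082 × 69.6 = 14.5 µM.

69.6 μmol/min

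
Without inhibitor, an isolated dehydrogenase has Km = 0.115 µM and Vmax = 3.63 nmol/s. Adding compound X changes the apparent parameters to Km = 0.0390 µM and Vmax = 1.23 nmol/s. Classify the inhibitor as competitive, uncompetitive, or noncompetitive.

uncompetitive

Both Km and Vmax decrease by the same factor (~2.95-fold) — characteristic of uncompetitive inhibition.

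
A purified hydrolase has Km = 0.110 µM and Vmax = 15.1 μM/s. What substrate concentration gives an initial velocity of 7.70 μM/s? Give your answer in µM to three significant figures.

0.114 µM

The required fractional saturation is v/Vmax = 7.70/15.1 = 0.5099.
Then [S]/(Km+[S]) = 0.5099 ⇒ [S] = 0.110 × 0.5099/(1 − 0.5099) = 0.114 µM.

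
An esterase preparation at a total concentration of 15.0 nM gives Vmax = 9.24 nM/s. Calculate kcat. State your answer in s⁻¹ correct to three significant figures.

kcat = Vmax/[E]total = 9.24 nM/s / 15.0 nM = 0.616 s⁻¹.

0.616 s⁻¹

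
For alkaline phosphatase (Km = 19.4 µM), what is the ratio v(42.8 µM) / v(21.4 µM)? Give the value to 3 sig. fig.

1.31

The fractional saturations are [S]/(Km+[S]) = 21.4/40.80 = 0.5245 and 42.8/62.20 = 0.6881.
v₂/v₁ is just their ratio: 0.6881/0.5245 = 1.31.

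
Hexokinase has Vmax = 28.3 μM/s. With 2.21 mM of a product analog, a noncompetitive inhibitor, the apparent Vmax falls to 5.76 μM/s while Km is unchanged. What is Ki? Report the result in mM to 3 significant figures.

Noncompetitive: Vmax,app = Vmax/α with α = 1 + [I]/Ki.
α = Vmax/Vmax,app = 28.3/5.76 = 4.913.
Ki = [I]/(α − 1) = 2.21/3.913 = 0.565 mM.

0.565 mM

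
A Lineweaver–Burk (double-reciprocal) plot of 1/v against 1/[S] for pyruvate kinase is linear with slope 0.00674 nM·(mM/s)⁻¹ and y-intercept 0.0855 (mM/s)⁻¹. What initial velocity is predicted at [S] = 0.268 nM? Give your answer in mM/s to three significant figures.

The y-intercept is 1/Vmax, so Vmax = 1/0.0855 = 11.7 mM/s.
The slope is Km/Vmax, so Km = 0.00674 × 11.7 = 0.0788 nM.
Then v = 11.7 × 0.268/(0.0788 + 0.268) = 9.04 mM/s.

9.04 mM/s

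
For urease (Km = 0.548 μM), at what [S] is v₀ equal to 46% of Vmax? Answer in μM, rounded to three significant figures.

0.467 μM

v/Vmax = [S]/(Km+[S]) = 0.46, so [S] = Km·0.46/(1 − 0.46) = 0.548 × 0.8519.
[S] = 0.467 μM.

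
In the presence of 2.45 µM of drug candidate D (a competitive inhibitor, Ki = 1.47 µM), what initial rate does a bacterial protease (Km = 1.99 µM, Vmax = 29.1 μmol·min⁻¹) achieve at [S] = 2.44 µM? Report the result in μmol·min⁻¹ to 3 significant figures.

α = 1 + [I]/Ki = 1 + 2.45/1.47 = 2.667.
For a competitive inhibitor, Vmax is unchanged and the apparent Km becomes α·Km: Km,app = 5.31 µM, Vmax,app = 29.1 μmol·min⁻¹.
v = Vmax,app·[S]/(Km,app + [S]) = 29.1 × 2.44/(5.31 + 2.44) = 9.17 μmol·min⁻¹.

9.17 μmol·min⁻¹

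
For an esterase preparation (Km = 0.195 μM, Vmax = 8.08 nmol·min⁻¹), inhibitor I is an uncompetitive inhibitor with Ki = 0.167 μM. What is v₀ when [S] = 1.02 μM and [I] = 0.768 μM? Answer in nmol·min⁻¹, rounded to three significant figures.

1.40 nmol·min⁻¹

α = 1 + [I]/Ki = 1 + 0.768/0.167 = 5.599.
For an uncompetitive inhibitor, both parameters are divided by α, giving Vmax/α and Km/α: Km,app = 0.0348 μM, Vmax,app = 1.44 nmol·min⁻¹.
v = Vmax,app·[S]/(Km,app + [S]) = 1.44 × 1.02/(0.0348 + 1.02) = 1.40 nmol·min⁻¹.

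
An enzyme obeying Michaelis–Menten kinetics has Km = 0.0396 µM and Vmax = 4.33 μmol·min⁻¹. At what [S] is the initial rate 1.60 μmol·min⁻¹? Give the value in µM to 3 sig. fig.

0.0232 µM

Rearranging v = Vmax[S]/(Km+[S]) gives [S] = Km·v/(Vmax − v).
[S] = 0.0396 × 1.60 / (4.33 − 1.60) = 0.06336/2.730 = 0.0232 µM.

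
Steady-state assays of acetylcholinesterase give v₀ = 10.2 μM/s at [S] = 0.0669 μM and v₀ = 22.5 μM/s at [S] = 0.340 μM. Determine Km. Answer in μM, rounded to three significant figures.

In reciprocal form, 1/v = (Km/Vmax)·(1/[S]) + 1/Vmax. The two points give (1/[S], 1/v) = (14.95, 0.09804) and (2.941, 0.04444).
Slope = (0.09804 − 0.04444)/(14.95 − 2.941) = 0.004464; intercept = 0.09804 − 0.004464×14.95 = 0.03132.
Vmax = 1/intercept = 31.9 μM/s; Km = slope × Vmax = 0.004464 × 31.9 = 0.143 μM.

0.143 μM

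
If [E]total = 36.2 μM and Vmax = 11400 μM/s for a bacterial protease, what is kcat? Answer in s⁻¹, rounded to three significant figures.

315 s⁻¹

kcat = Vmax/[E]total = 11400 μM/s / 36.2 μM = 315 s⁻¹.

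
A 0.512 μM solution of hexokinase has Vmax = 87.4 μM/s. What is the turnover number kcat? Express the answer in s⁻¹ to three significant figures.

kcat = Vmax/[E]total = 87.4 μM/s / 0.512 μM = 171 s⁻¹.

171 s⁻¹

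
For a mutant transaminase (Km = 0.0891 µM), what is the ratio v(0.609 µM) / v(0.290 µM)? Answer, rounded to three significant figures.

1.14

Since Vmax cancels, v₂/v₁ = [S]₂(Km+[S]₁) / [S]₁(Km+[S]₂).
= 0.609×(0.0891+0.290) / (0.290×(0.0891+0.609)) = 0.2309/0.2024 = 1.14.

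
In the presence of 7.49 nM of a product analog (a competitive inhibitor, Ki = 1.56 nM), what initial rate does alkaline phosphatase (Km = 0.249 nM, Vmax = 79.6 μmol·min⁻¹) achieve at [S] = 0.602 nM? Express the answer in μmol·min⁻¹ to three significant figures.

With α = 1 + [I]/Ki = 1 + 7.49/1.56 = 5.801, the competitive rate law is v = Vmax[S] / (αKm + [S]).
v = 79.6×0.602 / (5.801×0.249 + 0.602) = 47.92/2.047 = 23.4 μmol·min⁻¹.

23.4 μmol·min⁻¹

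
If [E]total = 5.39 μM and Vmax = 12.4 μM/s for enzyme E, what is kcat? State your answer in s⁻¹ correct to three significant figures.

2.30 s⁻¹

kcat = Vmax/[E]total = 12.4 μM/s / 5.39 μM = 2.30 s⁻¹.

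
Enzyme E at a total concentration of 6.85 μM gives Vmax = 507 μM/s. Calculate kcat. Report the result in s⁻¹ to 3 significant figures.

kcat = Vmax/[E]total = 507 μM/s / 6.85 μM = 74.0 s⁻¹.

74.0 s⁻¹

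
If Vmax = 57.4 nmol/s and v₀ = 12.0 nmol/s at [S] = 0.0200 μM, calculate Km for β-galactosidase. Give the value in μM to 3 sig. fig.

0.0757 μM

v/Vmax = 12.0/57.4 = 0.2091 = [S]/(Km+[S]).
So Km + [S] = [S]/0.2091 = 0.09567 μM, giving Km = 0.09567 − 0.0200 = 0.0757 μM.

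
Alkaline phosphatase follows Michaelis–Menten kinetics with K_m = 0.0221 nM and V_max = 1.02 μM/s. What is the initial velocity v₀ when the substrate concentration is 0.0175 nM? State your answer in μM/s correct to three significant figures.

v = Vmax·[S]/(Km + [S]) = 1.02 × 0.0175 / (0.0221 + 0.0175)
  = 0.01785 / 0.03960 = 0.451 μM/s.

0.451 μM/s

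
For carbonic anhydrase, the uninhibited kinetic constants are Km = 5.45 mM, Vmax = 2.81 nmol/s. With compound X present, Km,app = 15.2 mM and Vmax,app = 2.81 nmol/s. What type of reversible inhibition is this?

Km increases (5.45 → 15.2 mM) while Vmax is unchanged — the hallmark of competitive inhibition.

competitive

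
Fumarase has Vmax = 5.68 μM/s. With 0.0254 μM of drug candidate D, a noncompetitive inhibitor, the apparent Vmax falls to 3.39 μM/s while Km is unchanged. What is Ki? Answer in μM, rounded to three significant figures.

Noncompetitive: Vmax,app = Vmax/α with α = 1 + [I]/Ki.
α = Vmax/Vmax,app = 5.68/3.39 = 1.676.
Since α = 1 + [I]/Ki, [I]/Ki = 1.676 − 1 = 0.6755 and Ki = 0.0254/0.6755 = 0.0376 μM.

0.0376 μM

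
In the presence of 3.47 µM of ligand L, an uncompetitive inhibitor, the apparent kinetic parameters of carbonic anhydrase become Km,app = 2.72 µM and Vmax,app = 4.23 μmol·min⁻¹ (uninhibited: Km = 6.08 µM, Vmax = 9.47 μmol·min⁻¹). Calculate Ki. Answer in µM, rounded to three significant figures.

Uncompetitive: Vmax,app = Vmax/α (and Km,app = Km/α) with α = 1 + [I]/Ki.
α = Vmax/Vmax,app = 9.47/4.23 = 2.239.
Since α = 1 + [I]/Ki, [I]/Ki = 2.239 − 1 = 1.239 and Ki = 3.47/1.239 = 2.80 µM.

2.80 µM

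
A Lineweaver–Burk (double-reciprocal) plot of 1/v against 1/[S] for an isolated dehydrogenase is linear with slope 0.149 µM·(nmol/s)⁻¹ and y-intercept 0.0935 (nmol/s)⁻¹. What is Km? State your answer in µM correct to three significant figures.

1.59 µM

y-intercept = 1/Vmax ⇒ Vmax = 10.7 nmol/s; slope = Km/Vmax ⇒ Km = slope × Vmax.
Km = 0.149 × 10.7 = 1.59 µM.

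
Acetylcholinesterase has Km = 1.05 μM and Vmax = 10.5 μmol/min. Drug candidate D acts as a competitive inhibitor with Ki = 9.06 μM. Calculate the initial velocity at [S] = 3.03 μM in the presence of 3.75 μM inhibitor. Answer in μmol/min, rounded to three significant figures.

α = 1 + [I]/Ki = 1 + 3.75/9.06 = 1.414.
For a competitive inhibitor, Vmax is unchanged and the apparent Km becomes α·Km: Km,app = 1.48 μM, Vmax,app = 10.5 μmol/min.
v = Vmax,app·[S]/(Km,app + [S]) = 10.5 × 3.03/(1.48 + 3.03) = 7.05 μmol/min.

7.05 μmol/min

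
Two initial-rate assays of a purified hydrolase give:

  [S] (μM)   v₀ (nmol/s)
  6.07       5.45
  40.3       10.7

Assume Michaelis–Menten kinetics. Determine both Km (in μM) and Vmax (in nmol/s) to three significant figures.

Km = 8.30 μM; Vmax = 12.9 nmol/s

In reciprocal form, 1/v = (Km/Vmax)·(1/[S]) + 1/Vmax. The two points give (1/[S], 1/v) = (0.1647, 0.1835) and (0.02481, 0.09346).
Slope = (0.1835 − 0.09346)/(0.1647 − 0.02481) = 0.6434; intercept = 0.1835 − 0.6434×0.1647 = 0.07749.
Vmax = 1/intercept = 12.9 nmol/s; Km = slope × Vmax = 0.6434 × 12.9 = 8.30 μM.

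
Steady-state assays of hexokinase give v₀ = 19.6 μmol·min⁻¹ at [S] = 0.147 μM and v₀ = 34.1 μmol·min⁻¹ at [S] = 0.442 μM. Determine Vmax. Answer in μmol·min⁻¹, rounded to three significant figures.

54.0 μmol·min⁻¹

In reciprocal form, 1/v = (Km/Vmax)·(1/[S]) + 1/Vmax. The two points give (1/[S], 1/v) = (6.803, 0.05102) and (2.262, 0.02933).
Slope = (0.05102 − 0.02933)/(6.803 − 2.262) = 0.004778; intercept = 0.05102 − 0.004778×6.803 = 0.01851.
Vmax = 1/intercept = 54.0 μmol·min⁻¹; Km = slope × Vmax = 0.004778 × 54.0 = 0.258 μM.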